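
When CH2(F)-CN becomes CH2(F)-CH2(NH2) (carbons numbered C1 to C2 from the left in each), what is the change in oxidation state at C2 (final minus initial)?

-4

Before: C2 has 1 bond to C, 3 bonds to N → oxidation state +3.
After: C2 has 1 bond to C, 2 bonds to H, 1 bond to N → oxidation state -1.
Δ = -1 − (+3) = -4, so this is a reduction at C2.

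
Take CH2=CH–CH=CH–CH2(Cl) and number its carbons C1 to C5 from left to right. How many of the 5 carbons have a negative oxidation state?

Count +1 for every bond to an atom more electronegative than carbon and −1 for every bond to one less electronegative; C–C bonds are 0. Tallying each carbon:
C1: 2C, 2H → 0 − 2 = -2
C2: 3C, 1H → 0 − 1 = -1
C3: 3C, 1H → 0 − 1 = -1
C4: 3C, 1H → 0 − 1 = -1
C5: 1C, 2H, 1Cl → 0 − 2 + 1 = -1
5 carbons (C1, C2, C3, C4, C5) meet the condition.

5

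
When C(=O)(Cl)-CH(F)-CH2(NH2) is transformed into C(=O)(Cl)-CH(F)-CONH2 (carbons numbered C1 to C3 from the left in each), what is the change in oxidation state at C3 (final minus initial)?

Before: C3 has 1 bond to C, 2 bonds to H, 1 bond to N → oxidation state -1.
After: C3 has 1 bond to C, 2 bonds to O, 1 bond to N → oxidation state +3.
Δ = +3 − (-1) = +4, so this is an oxidation at C3.

+4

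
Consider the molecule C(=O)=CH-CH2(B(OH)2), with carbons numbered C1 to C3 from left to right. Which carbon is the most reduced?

Tallying each carbon's bonds:
C1: 2C, 2O → 0 + 2 = +2
C2: 3C, 1H → 0 − 1 = -1
C3: 1C, 2H, 1B → 0 − 2 − 1 = -3
The most reduced carbon is C3 at -3.

C3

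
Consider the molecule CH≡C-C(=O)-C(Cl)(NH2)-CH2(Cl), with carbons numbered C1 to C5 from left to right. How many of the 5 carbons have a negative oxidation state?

2

Each bond to a more electronegative atom (O, N, halogen) counts +1, each bond to a less electronegative atom (H, metal, B, Si) counts −1, and each C–C bond counts 0. Tallying each carbon:
C1: 3C, 1H → 0 − 1 = -1
C2: 4C → 0 = 0
C3: 2C, 2O → 0 + 2 = +2
C4: 2C, 1N, 1Cl → 0 + 1 + 1 = +2
C5: 1C, 2H, 1Cl → 0 − 2 + 1 = -1
2 carbons (C1, C5) meet the condition.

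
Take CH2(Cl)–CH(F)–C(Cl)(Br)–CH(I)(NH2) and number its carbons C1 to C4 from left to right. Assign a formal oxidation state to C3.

+2

Bonds to more-electronegative neighbours contribute +1 each, bonds to H or metals contribute −1 each, and C–C bonds contribute 0.
C3 has one bond to C (0), one bond to C (0), one bond to Cl (+1), one bond to Br (+1).
Oxidation state = 0 + 0 + 1 + 1 = +2.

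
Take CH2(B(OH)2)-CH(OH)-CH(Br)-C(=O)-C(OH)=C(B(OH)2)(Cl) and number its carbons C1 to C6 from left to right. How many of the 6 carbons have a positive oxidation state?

Bonds to more-electronegative neighbours contribute +1 each, bonds to H or metals contribute −1 each, and C–C bonds contribute 0. Tallying each carbon:
C1: 1C, 2H, 1B → 0 − 2 − 1 = -3
C2: 2C, 1H, 1O → 0 − 1 + 1 = 0
C3: 2C, 1H, 1Br → 0 − 1 + 1 = 0
C4: 2C, 2O → 0 + 2 = +2
C5: 3C, 1O → 0 + 1 = +1
C6: 2C, 1Cl, 1B → 0 + 1 − 1 = 0
2 carbons (C4, C5) meet the condition.

2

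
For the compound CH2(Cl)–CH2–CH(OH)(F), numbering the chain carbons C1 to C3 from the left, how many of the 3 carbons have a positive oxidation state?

1

Tallying each carbon's bonds:
C1: 1C, 2H, 1Cl → 0 − 2 + 1 = -1
C2: 2C, 2H → 0 − 2 = -2
C3: 1C, 1H, 1O, 1F → 0 − 1 + 1 + 1 = +1
1 carbon (C3) meets the condition.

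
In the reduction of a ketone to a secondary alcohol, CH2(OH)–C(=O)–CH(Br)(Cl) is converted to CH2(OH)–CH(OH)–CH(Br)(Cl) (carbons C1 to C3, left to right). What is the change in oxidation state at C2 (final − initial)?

-2

Before: C2 has 2 bonds to C, 2 bonds to O → oxidation state +2.
After: C2 has 2 bonds to C, 1 bond to H, 1 bond to O → oxidation state 0.
Δ = 0 − (+2) = -2, so this is a reduction at C2.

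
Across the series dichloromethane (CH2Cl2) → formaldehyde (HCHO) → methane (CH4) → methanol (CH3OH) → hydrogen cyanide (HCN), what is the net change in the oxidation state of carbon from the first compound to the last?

+2

Carbon oxidation states along the series — dichloromethane: 0, formaldehyde: 0, methane: -4, methanol: -2, hydrogen cyanide: +2.
Net change = +2 − (0) = +2.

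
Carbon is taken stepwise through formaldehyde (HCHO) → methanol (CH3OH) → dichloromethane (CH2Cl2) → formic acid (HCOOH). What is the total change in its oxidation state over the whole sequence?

+2

Carbon oxidation states along the series — formaldehyde: 0, methanol: -2, dichloromethane: 0, formic acid: +2.
Net change = +2 − (0) = +2.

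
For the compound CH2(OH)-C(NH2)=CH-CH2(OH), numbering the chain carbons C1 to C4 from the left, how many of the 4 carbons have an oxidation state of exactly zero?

Count +1 for every bond to an atom more electronegative than carbon and −1 for every bond to one less electronegative; C–C bonds are 0. Tallying each carbon:
C1: 1C, 2H, 1O → 0 − 2 + 1 = -1
C2: 3C, 1N → 0 + 1 = +1
C3: 3C, 1H → 0 − 1 = -1
C4: 1C, 2H, 1O → 0 − 2 + 1 = -1
0 carbons meet the condition.

0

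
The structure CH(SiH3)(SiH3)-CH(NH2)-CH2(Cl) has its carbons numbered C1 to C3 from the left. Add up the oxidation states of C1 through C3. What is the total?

-4

Tallying each carbon's bonds:
C1: 1C, 1H, 2Si → 0 − 1 − 2 = -3
C2: 2C, 1H, 1N → 0 − 1 + 1 = 0
C3: 1C, 2H, 1Cl → 0 − 2 + 1 = -1
Sum = -3 + 0 − 1 = -4.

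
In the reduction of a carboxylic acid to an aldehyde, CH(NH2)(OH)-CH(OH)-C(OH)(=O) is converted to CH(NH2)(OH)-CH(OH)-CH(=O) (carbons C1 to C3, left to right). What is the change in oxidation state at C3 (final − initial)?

-2

Before: C3 has 1 bond to C, 3 bonds to O → oxidation state +3.
After: C3 has 1 bond to C, 1 bond to H, 2 bonds to O → oxidation state +1.
Δ = +1 − (+3) = -2, so this is a reduction at C3.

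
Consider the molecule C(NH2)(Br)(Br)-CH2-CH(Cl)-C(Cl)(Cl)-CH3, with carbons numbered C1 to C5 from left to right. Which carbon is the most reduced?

Each bond to a more electronegative atom (O, N, halogen) counts +1, each bond to a less electronegative atom (H, metal, B, Si) counts −1, and each C–C bond counts 0. Tallying each carbon:
C1: 1C, 1N, 2Br → 0 + 1 + 2 = +3
C2: 2C, 2H → 0 − 2 = -2
C3: 2C, 1H, 1Cl → 0 − 1 + 1 = 0
C4: 2C, 2Cl → 0 + 2 = +2
C5: 1C, 3H → 0 − 3 = -3
The most reduced carbon is C5 at -3.

C5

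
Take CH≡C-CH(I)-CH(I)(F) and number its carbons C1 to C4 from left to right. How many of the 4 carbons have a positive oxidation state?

1

Assign +1 per bond to O/N/halogen, −1 per bond to H or an electropositive element, and 0 per bond to carbon. Tallying each carbon:
C1: 3C, 1H → 0 − 1 = -1
C2: 4C → 0 = 0
C3: 2C, 1H, 1I → 0 − 1 + 1 = 0
C4: 1C, 1H, 1F, 1I → 0 − 1 + 1 + 1 = +1
1 carbon (C4) meets the condition.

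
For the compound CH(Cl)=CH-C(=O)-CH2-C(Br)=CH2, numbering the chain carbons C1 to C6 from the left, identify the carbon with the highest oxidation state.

Each bond to a more electronegative atom (O, N, halogen) counts +1, each bond to a less electronegative atom (H, metal, B, Si) counts −1, and each C–C bond counts 0. Tallying each carbon:
C1: 2C, 1H, 1Cl → 0 − 1 + 1 = 0
C2: 3C, 1H → 0 − 1 = -1
C3: 2C, 2O → 0 + 2 = +2
C4: 2C, 2H → 0 − 2 = -2
C5: 3C, 1Br → 0 + 1 = +1
C6: 2C, 2H → 0 − 2 = -2
The most oxidised carbon is C3 at +2.

C3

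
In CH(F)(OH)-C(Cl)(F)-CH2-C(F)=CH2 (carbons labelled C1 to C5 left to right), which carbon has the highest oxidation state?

C2

Each bond to a more electronegative atom (O, N, halogen) counts +1, each bond to a less electronegative atom (H, metal, B, Si) counts −1, and each C–C bond counts 0. Tallying each carbon:
C1: 1C, 1H, 1O, 1F → 0 − 1 + 1 + 1 = +1
C2: 2C, 1F, 1Cl → 0 + 1 + 1 = +2
C3: 2C, 2H → 0 − 2 = -2
C4: 3C, 1F → 0 + 1 = +1
C5: 2C, 2H → 0 − 2 = -2
The most oxidised carbon is C2 at +2.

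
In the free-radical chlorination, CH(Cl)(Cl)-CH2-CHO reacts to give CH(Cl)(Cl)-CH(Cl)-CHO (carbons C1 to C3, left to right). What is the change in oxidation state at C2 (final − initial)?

Before: C2 has 2 bonds to C, 2 bonds to H → oxidation state -2.
After: C2 has 2 bonds to C, 1 bond to H, 1 bond to Cl → oxidation state 0.
Δ = 0 − (-2) = +2, so this is an oxidation at C2.

+2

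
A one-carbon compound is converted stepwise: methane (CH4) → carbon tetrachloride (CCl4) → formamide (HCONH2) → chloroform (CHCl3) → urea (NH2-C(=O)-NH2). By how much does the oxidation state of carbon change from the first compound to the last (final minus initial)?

Carbon oxidation states along the series — methane: -4, carbon tetrachloride: +4, formamide: +2, chloroform: +2, urea: +4.
Net change = +4 − (-4) = +8.

+8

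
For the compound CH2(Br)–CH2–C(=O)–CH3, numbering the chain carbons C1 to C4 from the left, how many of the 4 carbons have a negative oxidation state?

Tallying each carbon's bonds:
C1: 1C, 2H, 1Br → 0 − 2 + 1 = -1
C2: 2C, 2H → 0 − 2 = -2
C3: 2C, 2O → 0 + 2 = +2
C4: 1C, 3H → 0 − 3 = -3
3 carbons (C1, C2, C4) meet the condition.

3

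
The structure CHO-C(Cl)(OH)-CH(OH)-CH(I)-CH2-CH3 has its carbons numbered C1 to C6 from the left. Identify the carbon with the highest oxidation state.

Tallying each carbon's bonds:
C1: 1C, 1H, 2O → 0 − 1 + 2 = +1
C2: 2C, 1O, 1Cl → 0 + 1 + 1 = +2
C3: 2C, 1H, 1O → 0 − 1 + 1 = 0
C4: 2C, 1H, 1I → 0 − 1 + 1 = 0
C5: 2C, 2H → 0 − 2 = -2
C6: 1C, 3H → 0 − 3 = -3
The most oxidised carbon is C2 at +2.

C2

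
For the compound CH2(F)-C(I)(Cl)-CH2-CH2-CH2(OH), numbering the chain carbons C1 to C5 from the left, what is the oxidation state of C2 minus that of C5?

+3

C2: 2C, 1Cl, 1I → 0 + 1 + 1 = +2
C5: 1C, 2H, 1O → 0 − 2 + 1 = -1
Difference: +2 − (-1) = +3.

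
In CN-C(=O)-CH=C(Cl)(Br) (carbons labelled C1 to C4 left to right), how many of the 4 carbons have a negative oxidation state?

Tallying each carbon's bonds:
C1: 1C, 3N → 0 + 3 = +3
C2: 2C, 2O → 0 + 2 = +2
C3: 3C, 1H → 0 − 1 = -1
C4: 2C, 1Cl, 1Br → 0 + 1 + 1 = +2
1 carbon (C3) meets the condition.

1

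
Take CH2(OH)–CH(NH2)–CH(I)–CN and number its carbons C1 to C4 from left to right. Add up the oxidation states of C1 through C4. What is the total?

Each bond to a more electronegative atom (O, N, halogen) counts +1, each bond to a less electronegative atom (H, metal, B, Si) counts −1, and each C–C bond counts 0. Tallying each carbon:
C1: 1C, 2H, 1O → 0 − 2 + 1 = -1
C2: 2C, 1H, 1N → 0 − 1 + 1 = 0
C3: 2C, 1H, 1I → 0 − 1 + 1 = 0
C4: 1C, 3N → 0 + 3 = +3
Sum = -1 + 0 + 0 + 3 = +2.

+2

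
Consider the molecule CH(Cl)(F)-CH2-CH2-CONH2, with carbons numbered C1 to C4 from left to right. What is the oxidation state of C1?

C1 has one bond to C (0), one bond to Cl (+1), one bond to F (+1), one bond to H (-1).
Oxidation state = 0 + 1 + 1 − 1 = +1.

+1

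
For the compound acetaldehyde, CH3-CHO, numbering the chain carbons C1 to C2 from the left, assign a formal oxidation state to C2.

Assign +1 per bond to O/N/halogen, −1 per bond to H or an electropositive element, and 0 per bond to carbon.
C2 has one bond to H (-1), a double bond to O (2×+1 = +2), one bond to C (0).
Oxidation state = -1 + 2 + 0 = +1.

+1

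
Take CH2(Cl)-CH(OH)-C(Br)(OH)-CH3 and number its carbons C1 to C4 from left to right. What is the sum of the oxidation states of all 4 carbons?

Each bond to a more electronegative atom (O, N, halogen) counts +1, each bond to a less electronegative atom (H, metal, B, Si) counts −1, and each C–C bond counts 0. Tallying each carbon:
C1: 1C, 2H, 1Cl → 0 − 2 + 1 = -1
C2: 2C, 1H, 1O → 0 − 1 + 1 = 0
C3: 2C, 1O, 1Br → 0 + 1 + 1 = +2
C4: 1C, 3H → 0 − 3 = -3
Sum = -1 + 0 + 2 − 3 = -2.

-2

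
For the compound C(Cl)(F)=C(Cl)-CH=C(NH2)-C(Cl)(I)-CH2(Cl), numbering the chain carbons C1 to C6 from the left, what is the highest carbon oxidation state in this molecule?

+2

Assign +1 per bond to O/N/halogen, −1 per bond to H or an electropositive element, and 0 per bond to carbon. Tallying each carbon:
C1: 2C, 1F, 1Cl → 0 + 1 + 1 = +2
C2: 3C, 1Cl → 0 + 1 = +1
C3: 3C, 1H → 0 − 1 = -1
C4: 3C, 1N → 0 + 1 = +1
C5: 2C, 1Cl, 1I → 0 + 1 + 1 = +2
C6: 1C, 2H, 1Cl → 0 − 2 + 1 = -1
The highest value is +2.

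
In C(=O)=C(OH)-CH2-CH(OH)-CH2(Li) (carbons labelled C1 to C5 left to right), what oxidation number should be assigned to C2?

+1

C2 has a double bond to C (2×0 = 0), one bond to C (0), one bond to O (+1).
Oxidation state = 0 + 0 + 1 = +1.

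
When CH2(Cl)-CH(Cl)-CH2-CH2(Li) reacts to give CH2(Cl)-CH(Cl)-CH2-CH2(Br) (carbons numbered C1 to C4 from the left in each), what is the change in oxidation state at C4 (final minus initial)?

+2

Before: C4 has 1 bond to C, 2 bonds to H, 1 bond to Li → oxidation state -3.
After: C4 has 1 bond to C, 2 bonds to H, 1 bond to Br → oxidation state -1.
Δ = -1 − (-3) = +2, so this is an oxidation at C4.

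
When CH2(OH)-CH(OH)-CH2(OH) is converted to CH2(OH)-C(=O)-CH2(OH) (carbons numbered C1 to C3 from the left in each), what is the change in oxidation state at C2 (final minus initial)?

Before: C2 has 2 bonds to C, 1 bond to H, 1 bond to O → oxidation state 0.
After: C2 has 2 bonds to C, 2 bonds to O → oxidation state +2.
Δ = +2 − (0) = +2, so this is an oxidation at C2.

+2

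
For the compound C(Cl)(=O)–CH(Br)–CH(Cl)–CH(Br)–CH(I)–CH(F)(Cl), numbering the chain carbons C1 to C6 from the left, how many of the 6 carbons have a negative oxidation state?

0

Count +1 for every bond to an atom more electronegative than carbon and −1 for every bond to one less electronegative; C–C bonds are 0. Tallying each carbon:
C1: 1C, 2O, 1Cl → 0 + 2 + 1 = +3
C2: 2C, 1H, 1Br → 0 − 1 + 1 = 0
C3: 2C, 1H, 1Cl → 0 − 1 + 1 = 0
C4: 2C, 1H, 1Br → 0 − 1 + 1 = 0
C5: 2C, 1H, 1I → 0 − 1 + 1 = 0
C6: 1C, 1H, 1F, 1Cl → 0 − 1 + 1 + 1 = +1
0 carbons meet the condition.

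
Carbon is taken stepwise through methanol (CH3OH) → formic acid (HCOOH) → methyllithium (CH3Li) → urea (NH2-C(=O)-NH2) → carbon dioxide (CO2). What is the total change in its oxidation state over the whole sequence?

+6

Carbon oxidation states along the series — methanol: -2, formic acid: +2, methyllithium: -4, urea: +4, carbon dioxide: +4.
Net change = +4 − (-2) = +6.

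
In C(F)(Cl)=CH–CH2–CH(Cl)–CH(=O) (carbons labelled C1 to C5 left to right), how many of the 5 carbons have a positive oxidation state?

2

Tallying each carbon's bonds:
C1: 2C, 1F, 1Cl → 0 + 1 + 1 = +2
C2: 3C, 1H → 0 − 1 = -1
C3: 2C, 2H → 0 − 2 = -2
C4: 2C, 1H, 1Cl → 0 − 1 + 1 = 0
C5: 1C, 1H, 2O → 0 − 1 + 2 = +1
2 carbons (C1, C5) meet the condition.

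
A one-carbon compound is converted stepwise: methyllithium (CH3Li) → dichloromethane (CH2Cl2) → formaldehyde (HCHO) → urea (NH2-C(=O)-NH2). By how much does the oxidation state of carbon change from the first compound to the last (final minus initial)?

+8

Carbon oxidation states along the series — methyllithium: -4, dichloromethane: 0, formaldehyde: 0, urea: +4.
Net change = +4 − (-4) = +8.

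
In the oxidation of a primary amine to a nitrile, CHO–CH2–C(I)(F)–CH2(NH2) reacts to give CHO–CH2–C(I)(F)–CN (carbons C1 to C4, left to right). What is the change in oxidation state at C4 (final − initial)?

+4

Before: C4 has 1 bond to C, 2 bonds to H, 1 bond to N → oxidation state -1.
After: C4 has 1 bond to C, 3 bonds to N → oxidation state +3.
Δ = +3 − (-1) = +4, so this is an oxidation at C4.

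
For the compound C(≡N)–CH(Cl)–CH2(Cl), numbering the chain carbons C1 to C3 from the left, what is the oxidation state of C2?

Count +1 for every bond to an atom more electronegative than carbon and −1 for every bond to one less electronegative; C–C bonds are 0.
C2 has one bond to C (0), one bond to C (0), one bond to Cl (+1), one bond to H (-1).
Oxidation state = 0 + 0 + 1 − 1 = 0.

0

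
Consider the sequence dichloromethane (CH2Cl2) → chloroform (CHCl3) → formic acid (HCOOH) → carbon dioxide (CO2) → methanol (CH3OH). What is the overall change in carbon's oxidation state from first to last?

Carbon oxidation states along the series — dichloromethane: 0, chloroform: +2, formic acid: +2, carbon dioxide: +4, methanol: -2.
Net change = -2 − (0) = -2.

-2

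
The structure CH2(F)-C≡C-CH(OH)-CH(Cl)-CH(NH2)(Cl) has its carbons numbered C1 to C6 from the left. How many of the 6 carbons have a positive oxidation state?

Assign +1 per bond to O/N/halogen, −1 per bond to H or an electropositive element, and 0 per bond to carbon. Tallying each carbon:
C1: 1C, 2H, 1F → 0 − 2 + 1 = -1
C2: 4C → 0 = 0
C3: 4C → 0 = 0
C4: 2C, 1H, 1O → 0 − 1 + 1 = 0
C5: 2C, 1H, 1Cl → 0 − 1 + 1 = 0
C6: 1C, 1H, 1N, 1Cl → 0 − 1 + 1 + 1 = +1
1 carbon (C6) meets the condition.

1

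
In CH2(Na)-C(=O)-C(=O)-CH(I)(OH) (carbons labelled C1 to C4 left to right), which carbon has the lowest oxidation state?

C1

Tallying each carbon's bonds:
C1: 1C, 2H, 1Na → 0 − 2 − 1 = -3
C2: 2C, 2O → 0 + 2 = +2
C3: 2C, 2O → 0 + 2 = +2
C4: 1C, 1H, 1O, 1I → 0 − 1 + 1 + 1 = +1
The most reduced carbon is C1 at -3.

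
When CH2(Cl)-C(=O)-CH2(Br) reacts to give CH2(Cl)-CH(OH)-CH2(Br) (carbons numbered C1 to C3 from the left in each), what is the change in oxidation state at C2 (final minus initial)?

Before: C2 has 2 bonds to C, 2 bonds to O → oxidation state +2.
After: C2 has 2 bonds to C, 1 bond to H, 1 bond to O → oxidation state 0.
Δ = 0 − (+2) = -2, so this is a reduction at C2.

-2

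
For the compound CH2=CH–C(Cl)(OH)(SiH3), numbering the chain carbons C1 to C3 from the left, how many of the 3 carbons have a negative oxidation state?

2

Count +1 for every bond to an atom more electronegative than carbon and −1 for every bond to one less electronegative; C–C bonds are 0. Tallying each carbon:
C1: 2C, 2H → 0 − 2 = -2
C2: 3C, 1H → 0 − 1 = -1
C3: 1C, 1O, 1Cl, 1Si → 0 + 1 + 1 − 1 = +1
2 carbons (C1, C2) meet the condition.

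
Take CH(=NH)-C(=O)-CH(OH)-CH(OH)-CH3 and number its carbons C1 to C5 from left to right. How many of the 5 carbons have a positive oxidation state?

Tallying each carbon's bonds:
C1: 1C, 1H, 2N → 0 − 1 + 2 = +1
C2: 2C, 2O → 0 + 2 = +2
C3: 2C, 1H, 1O → 0 − 1 + 1 = 0
C4: 2C, 1H, 1O → 0 − 1 + 1 = 0
C5: 1C, 3H → 0 − 3 = -3
2 carbons (C1, C2) meet the condition.

2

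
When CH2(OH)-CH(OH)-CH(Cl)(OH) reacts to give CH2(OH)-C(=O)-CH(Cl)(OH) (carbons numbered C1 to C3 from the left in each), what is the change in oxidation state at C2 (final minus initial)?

+2

Before: C2 has 2 bonds to C, 1 bond to H, 1 bond to O → oxidation state 0.
After: C2 has 2 bonds to C, 2 bonds to O → oxidation state +2.
Δ = +2 − (0) = +2, so this is an oxidation at C2.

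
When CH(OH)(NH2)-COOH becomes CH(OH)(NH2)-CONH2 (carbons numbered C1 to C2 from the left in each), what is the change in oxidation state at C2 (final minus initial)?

0

Before: C2 has 1 bond to C, 3 bonds to O → oxidation state +3.
After: C2 has 1 bond to C, 2 bonds to O, 1 bond to N → oxidation state +3.
Δ = +3 − (+3) = 0, so no net redox change at C2.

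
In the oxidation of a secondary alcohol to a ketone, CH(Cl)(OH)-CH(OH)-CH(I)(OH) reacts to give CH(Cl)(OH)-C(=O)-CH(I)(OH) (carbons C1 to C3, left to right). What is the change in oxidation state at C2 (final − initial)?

Before: C2 has 2 bonds to C, 1 bond to H, 1 bond to O → oxidation state 0.
After: C2 has 2 bonds to C, 2 bonds to O → oxidation state +2.
Δ = +2 − (0) = +2, so this is an oxidation at C2.

+2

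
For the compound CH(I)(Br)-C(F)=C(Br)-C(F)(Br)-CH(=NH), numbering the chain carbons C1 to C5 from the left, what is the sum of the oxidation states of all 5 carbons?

Tallying each carbon's bonds:
C1: 1C, 1H, 1Br, 1I → 0 − 1 + 1 + 1 = +1
C2: 3C, 1F → 0 + 1 = +1
C3: 3C, 1Br → 0 + 1 = +1
C4: 2C, 1F, 1Br → 0 + 1 + 1 = +2
C5: 1C, 1H, 2N → 0 − 1 + 2 = +1
Sum = +1 + 1 + 1 + 2 + 1 = +6.

+6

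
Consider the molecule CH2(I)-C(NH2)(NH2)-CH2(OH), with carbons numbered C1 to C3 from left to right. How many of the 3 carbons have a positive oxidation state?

Assign +1 per bond to O/N/halogen, −1 per bond to H or an electropositive element, and 0 per bond to carbon. Tallying each carbon:
C1: 1C, 2H, 1I → 0 − 2 + 1 = -1
C2: 2C, 2N → 0 + 2 = +2
C3: 1C, 2H, 1O → 0 − 2 + 1 = -1
1 carbon (C2) meets the condition.

1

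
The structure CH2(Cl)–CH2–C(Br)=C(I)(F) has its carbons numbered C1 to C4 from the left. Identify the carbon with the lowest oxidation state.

Tallying each carbon's bonds:
C1: 1C, 2H, 1Cl → 0 − 2 + 1 = -1
C2: 2C, 2H → 0 − 2 = -2
C3: 3C, 1Br → 0 + 1 = +1
C4: 2C, 1F, 1I → 0 + 1 + 1 = +2
The most reduced carbon is C2 at -2.

C2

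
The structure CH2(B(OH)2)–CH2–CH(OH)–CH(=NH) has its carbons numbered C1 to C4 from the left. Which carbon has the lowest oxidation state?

C1

Assign +1 per bond to O/N/halogen, −1 per bond to H or an electropositive element, and 0 per bond to carbon. Tallying each carbon:
C1: 1C, 2H, 1B → 0 − 2 − 1 = -3
C2: 2C, 2H → 0 − 2 = -2
C3: 2C, 1H, 1O → 0 − 1 + 1 = 0
C4: 1C, 1H, 2N → 0 − 1 + 2 = +1
The most reduced carbon is C1 at -3.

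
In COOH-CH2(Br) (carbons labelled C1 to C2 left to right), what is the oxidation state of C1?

+3

Each bond to a more electronegative atom (O, N, halogen) counts +1, each bond to a less electronegative atom (H, metal, B, Si) counts −1, and each C–C bond counts 0.
C1 has one bond to C (0), a double bond to O (2×+1 = +2), one bond to O (+1).
Oxidation state = 0 + 2 + 1 = +3.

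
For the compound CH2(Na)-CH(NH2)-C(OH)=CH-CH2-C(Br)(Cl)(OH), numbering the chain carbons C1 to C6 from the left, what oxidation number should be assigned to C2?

C2 has one bond to C (0), one bond to C (0), one bond to N (+1), one bond to H (-1).
Oxidation state = 0 + 0 + 1 − 1 = 0.

0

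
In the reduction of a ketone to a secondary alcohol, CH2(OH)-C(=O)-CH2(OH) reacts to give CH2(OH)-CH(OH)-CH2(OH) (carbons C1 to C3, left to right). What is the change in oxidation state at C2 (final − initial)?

Before: C2 has 2 bonds to C, 2 bonds to O → oxidation state +2.
After: C2 has 2 bonds to C, 1 bond to H, 1 bond to O → oxidation state 0.
Δ = 0 − (+2) = -2, so this is a reduction at C2.

-2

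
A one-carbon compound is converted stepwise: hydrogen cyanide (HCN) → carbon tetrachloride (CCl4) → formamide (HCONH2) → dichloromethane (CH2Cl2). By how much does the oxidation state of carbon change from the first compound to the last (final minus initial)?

-2

Carbon oxidation states along the series — hydrogen cyanide: +2, carbon tetrachloride: +4, formamide: +2, dichloromethane: 0.
Net change = 0 − (+2) = -2.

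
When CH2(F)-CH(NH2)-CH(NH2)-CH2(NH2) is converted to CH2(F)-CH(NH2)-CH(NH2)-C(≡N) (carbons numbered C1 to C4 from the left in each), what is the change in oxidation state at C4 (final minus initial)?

Before: C4 has 1 bond to C, 2 bonds to H, 1 bond to N → oxidation state -1.
After: C4 has 1 bond to C, 3 bonds to N → oxidation state +3.
Δ = +3 − (-1) = +4, so this is an oxidation at C4.

+4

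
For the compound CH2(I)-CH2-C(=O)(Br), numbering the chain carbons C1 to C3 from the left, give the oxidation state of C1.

-1

Count +1 for every bond to an atom more electronegative than carbon and −1 for every bond to one less electronegative; C–C bonds are 0.
C1 has one bond to C (0), one bond to I (+1), one bond to H (-1), one bond to H (-1).
Oxidation state = 0 + 1 − 1 − 1 = -1.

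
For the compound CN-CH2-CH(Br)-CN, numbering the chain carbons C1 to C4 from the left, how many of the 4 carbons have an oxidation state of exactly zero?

Tallying each carbon's bonds:
C1: 1C, 3N → 0 + 3 = +3
C2: 2C, 2H → 0 − 2 = -2
C3: 2C, 1H, 1Br → 0 − 1 + 1 = 0
C4: 1C, 3N → 0 + 3 = +3
1 carbon (C3) meets the condition.

1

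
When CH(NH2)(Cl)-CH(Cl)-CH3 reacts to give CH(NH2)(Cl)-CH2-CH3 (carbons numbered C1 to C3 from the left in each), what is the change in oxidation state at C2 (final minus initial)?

Before: C2 has 2 bonds to C, 1 bond to H, 1 bond to Cl → oxidation state 0.
After: C2 has 2 bonds to C, 2 bonds to H → oxidation state -2.
Δ = -2 − (0) = -2, so this is a reduction at C2.

-2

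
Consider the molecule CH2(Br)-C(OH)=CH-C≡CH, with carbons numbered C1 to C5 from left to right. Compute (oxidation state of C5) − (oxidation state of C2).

C5: 3C, 1H → 0 − 1 = -1
C2: 3C, 1O → 0 + 1 = +1
Difference: -1 − (+1) = -2.

-2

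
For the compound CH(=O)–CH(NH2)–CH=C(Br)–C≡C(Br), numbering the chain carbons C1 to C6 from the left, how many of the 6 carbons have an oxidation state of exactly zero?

Tallying each carbon's bonds:
C1: 1C, 1H, 2O → 0 − 1 + 2 = +1
C2: 2C, 1H, 1N → 0 − 1 + 1 = 0
C3: 3C, 1H → 0 − 1 = -1
C4: 3C, 1Br → 0 + 1 = +1
C5: 4C → 0 = 0
C6: 3C, 1Br → 0 + 1 = +1
2 carbons (C2, C5) meet the condition.

2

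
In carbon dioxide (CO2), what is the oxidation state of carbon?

+4

Count +1 for every bond to an atom more electronegative than carbon and −1 for every bond to one less electronegative; C–C bonds are 0.
The carbon has a double bond to O (2×+1 = +2), a double bond to O (2×+1 = +2).
Oxidation state = +2 + 2 = +4.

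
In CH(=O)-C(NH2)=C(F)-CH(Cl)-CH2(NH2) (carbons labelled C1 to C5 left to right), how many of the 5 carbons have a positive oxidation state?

3

Tallying each carbon's bonds:
C1: 1C, 1H, 2O → 0 − 1 + 2 = +1
C2: 3C, 1N → 0 + 1 = +1
C3: 3C, 1F → 0 + 1 = +1
C4: 2C, 1H, 1Cl → 0 − 1 + 1 = 0
C5: 1C, 2H, 1N → 0 − 2 + 1 = -1
3 carbons (C1, C2, C3) meet the condition.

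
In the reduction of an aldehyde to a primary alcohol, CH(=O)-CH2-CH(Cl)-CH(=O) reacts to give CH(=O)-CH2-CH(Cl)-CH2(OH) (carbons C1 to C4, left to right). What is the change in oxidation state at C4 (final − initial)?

-2

Before: C4 has 1 bond to C, 1 bond to H, 2 bonds to O → oxidation state +1.
After: C4 has 1 bond to C, 2 bonds to H, 1 bond to O → oxidation state -1.
Δ = -1 − (+1) = -2, so this is a reduction at C4.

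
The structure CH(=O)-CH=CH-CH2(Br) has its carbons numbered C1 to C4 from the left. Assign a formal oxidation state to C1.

+1

Count +1 for every bond to an atom more electronegative than carbon and −1 for every bond to one less electronegative; C–C bonds are 0.
C1 has one bond to C (0), one bond to H (-1), a double bond to O (2×+1 = +2).
Oxidation state = 0 − 1 + 2 = +1.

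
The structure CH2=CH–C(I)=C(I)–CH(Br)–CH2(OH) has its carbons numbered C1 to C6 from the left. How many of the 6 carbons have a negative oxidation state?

3

Tallying each carbon's bonds:
C1: 2C, 2H → 0 − 2 = -2
C2: 3C, 1H → 0 − 1 = -1
C3: 3C, 1I → 0 + 1 = +1
C4: 3C, 1I → 0 + 1 = +1
C5: 2C, 1H, 1Br → 0 − 1 + 1 = 0
C6: 1C, 2H, 1O → 0 − 2 + 1 = -1
3 carbons (C1, C2, C6) meet the condition.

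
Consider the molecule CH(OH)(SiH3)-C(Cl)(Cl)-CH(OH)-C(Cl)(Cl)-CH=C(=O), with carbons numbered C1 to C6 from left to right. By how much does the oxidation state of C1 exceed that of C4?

C1: 1C, 1H, 1O, 1Si → 0 − 1 + 1 − 1 = -1
C4: 2C, 2Cl → 0 + 2 = +2
Difference: -1 − (+2) = -3.

-3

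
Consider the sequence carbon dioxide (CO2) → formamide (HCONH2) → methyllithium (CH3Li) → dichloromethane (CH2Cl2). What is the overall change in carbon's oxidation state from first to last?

Carbon oxidation states along the series — carbon dioxide: +4, formamide: +2, methyllithium: -4, dichloromethane: 0.
Net change = 0 − (+4) = -4.

-4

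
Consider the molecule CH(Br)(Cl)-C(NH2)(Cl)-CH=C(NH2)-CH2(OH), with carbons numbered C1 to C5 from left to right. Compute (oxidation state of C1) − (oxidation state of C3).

+2

C1: 1C, 1H, 1Cl, 1Br → 0 − 1 + 1 + 1 = +1
C3: 3C, 1H → 0 − 1 = -1
Difference: +1 − (-1) = +2.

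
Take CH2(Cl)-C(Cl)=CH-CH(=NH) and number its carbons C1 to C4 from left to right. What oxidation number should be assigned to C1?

C1 has one bond to C (0), one bond to Cl (+1), one bond to H (-1), one bond to H (-1).
Oxidation state = 0 + 1 − 1 − 1 = -1.

-1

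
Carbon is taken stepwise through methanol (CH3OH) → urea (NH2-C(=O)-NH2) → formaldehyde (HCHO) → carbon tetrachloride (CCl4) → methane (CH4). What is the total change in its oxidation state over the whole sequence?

Carbon oxidation states along the series — methanol: -2, urea: +4, formaldehyde: 0, carbon tetrachloride: +4, methane: -4.
Net change = -4 − (-2) = -2.

-2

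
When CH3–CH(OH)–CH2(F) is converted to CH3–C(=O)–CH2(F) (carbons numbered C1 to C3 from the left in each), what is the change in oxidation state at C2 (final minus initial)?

+2

Before: C2 has 2 bonds to C, 1 bond to H, 1 bond to O → oxidation state 0.
After: C2 has 2 bonds to C, 2 bonds to O → oxidation state +2.
Δ = +2 − (0) = +2, so this is an oxidation at C2.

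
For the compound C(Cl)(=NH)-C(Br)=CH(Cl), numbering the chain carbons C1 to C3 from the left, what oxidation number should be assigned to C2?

+1

Bonds to more-electronegative neighbours contribute +1 each, bonds to H or metals contribute −1 each, and C–C bonds contribute 0.
C2 has one bond to C (0), a double bond to C (2×0 = 0), one bond to Br (+1).
Oxidation state = 0 + 0 + 1 = +1.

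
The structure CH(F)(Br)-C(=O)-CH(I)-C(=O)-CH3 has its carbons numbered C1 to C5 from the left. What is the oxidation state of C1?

+1

Assign +1 per bond to O/N/halogen, −1 per bond to H or an electropositive element, and 0 per bond to carbon.
C1 has one bond to C (0), one bond to H (-1), one bond to F (+1), one bond to Br (+1).
Oxidation state = 0 − 1 + 1 + 1 = +1.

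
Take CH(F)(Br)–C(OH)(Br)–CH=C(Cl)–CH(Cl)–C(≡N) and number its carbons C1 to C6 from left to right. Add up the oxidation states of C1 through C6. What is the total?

Each bond to a more electronegative atom (O, N, halogen) counts +1, each bond to a less electronegative atom (H, metal, B, Si) counts −1, and each C–C bond counts 0. Tallying each carbon:
C1: 1C, 1H, 1F, 1Br → 0 − 1 + 1 + 1 = +1
C2: 2C, 1O, 1Br → 0 + 1 + 1 = +2
C3: 3C, 1H → 0 − 1 = -1
C4: 3C, 1Cl → 0 + 1 = +1
C5: 2C, 1H, 1Cl → 0 − 1 + 1 = 0
C6: 1C, 3N → 0 + 3 = +3
Sum = +1 + 2 − 1 + 1 + 0 + 3 = +6.

+6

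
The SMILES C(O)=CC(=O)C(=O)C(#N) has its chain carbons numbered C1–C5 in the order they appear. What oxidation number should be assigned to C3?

Bonds to more-electronegative neighbours contribute +1 each, bonds to H or metals contribute −1 each, and C–C bonds contribute 0.
C3 has one bond to C (0), one bond to C (0), a double bond to O (2×+1 = +2).
Oxidation state = 0 + 0 + 2 = +2.

+2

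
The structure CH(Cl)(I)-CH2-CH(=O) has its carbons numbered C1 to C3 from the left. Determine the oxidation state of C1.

+1

C1 has one bond to C (0), one bond to H (-1), one bond to Cl (+1), one bond to I (+1).
Oxidation state = 0 − 1 + 1 + 1 = +1.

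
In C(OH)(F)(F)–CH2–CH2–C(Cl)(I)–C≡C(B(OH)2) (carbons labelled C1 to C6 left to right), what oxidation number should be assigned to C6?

C6 has a triple bond to C (3×0 = 0), one bond to B (-1).
Oxidation state = 0 − 1 = -1.

-1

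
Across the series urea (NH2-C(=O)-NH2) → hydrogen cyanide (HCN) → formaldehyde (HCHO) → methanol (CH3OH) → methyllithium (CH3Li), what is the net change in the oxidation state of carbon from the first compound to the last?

-8

Carbon oxidation states along the series — urea: +4, hydrogen cyanide: +2, formaldehyde: 0, methanol: -2, methyllithium: -4.
Net change = -4 − (+4) = -8.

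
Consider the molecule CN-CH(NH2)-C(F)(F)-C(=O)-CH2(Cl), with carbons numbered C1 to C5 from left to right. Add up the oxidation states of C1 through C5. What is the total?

Assign +1 per bond to O/N/halogen, −1 per bond to H or an electropositive element, and 0 per bond to carbon. Tallying each carbon:
C1: 1C, 3N → 0 + 3 = +3
C2: 2C, 1H, 1N → 0 − 1 + 1 = 0
C3: 2C, 2F → 0 + 2 = +2
C4: 2C, 2O → 0 + 2 = +2
C5: 1C, 2H, 1Cl → 0 − 2 + 1 = -1
Sum = +3 + 0 + 2 + 2 − 1 = +6.

+6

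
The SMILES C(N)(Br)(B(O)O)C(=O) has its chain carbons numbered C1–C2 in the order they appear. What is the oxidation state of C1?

+1

C1 has one bond to C (0), one bond to N (+1), one bond to Br (+1), one bond to B (-1).
Oxidation state = 0 + 1 + 1 − 1 = +1.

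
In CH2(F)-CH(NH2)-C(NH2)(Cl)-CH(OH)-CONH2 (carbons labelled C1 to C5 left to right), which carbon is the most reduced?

C1

Tallying each carbon's bonds:
C1: 1C, 2H, 1F → 0 − 2 + 1 = -1
C2: 2C, 1H, 1N → 0 − 1 + 1 = 0
C3: 2C, 1N, 1Cl → 0 + 1 + 1 = +2
C4: 2C, 1H, 1O → 0 − 1 + 1 = 0
C5: 1C, 2O, 1N → 0 + 2 + 1 = +3
The most reduced carbon is C1 at -1.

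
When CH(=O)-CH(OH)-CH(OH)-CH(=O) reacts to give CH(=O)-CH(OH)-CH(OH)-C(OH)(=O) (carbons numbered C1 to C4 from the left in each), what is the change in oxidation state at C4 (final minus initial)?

Before: C4 has 1 bond to C, 1 bond to H, 2 bonds to O → oxidation state +1.
After: C4 has 1 bond to C, 3 bonds to O → oxidation state +3.
Δ = +3 − (+1) = +2, so this is an oxidation at C4.

+2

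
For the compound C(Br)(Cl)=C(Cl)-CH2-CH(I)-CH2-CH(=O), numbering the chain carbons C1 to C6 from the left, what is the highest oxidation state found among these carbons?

Assign +1 per bond to O/N/halogen, −1 per bond to H or an electropositive element, and 0 per bond to carbon. Tallying each carbon:
C1: 2C, 1Cl, 1Br → 0 + 1 + 1 = +2
C2: 3C, 1Cl → 0 + 1 = +1
C3: 2C, 2H → 0 − 2 = -2
C4: 2C, 1H, 1I → 0 − 1 + 1 = 0
C5: 2C, 2H → 0 − 2 = -2
C6: 1C, 1H, 2O → 0 − 1 + 2 = +1
The highest value is +2.

+2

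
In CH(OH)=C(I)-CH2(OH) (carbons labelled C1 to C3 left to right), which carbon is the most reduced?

C3

Tallying each carbon's bonds:
C1: 2C, 1H, 1O → 0 − 1 + 1 = 0
C2: 3C, 1I → 0 + 1 = +1
C3: 1C, 2H, 1O → 0 − 2 + 1 = -1
The most reduced carbon is C3 at -1.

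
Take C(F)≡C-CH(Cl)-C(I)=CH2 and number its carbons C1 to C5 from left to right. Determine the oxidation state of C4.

+1

Count +1 for every bond to an atom more electronegative than carbon and −1 for every bond to one less electronegative; C–C bonds are 0.
C4 has one bond to C (0), a double bond to C (2×0 = 0), one bond to I (+1).
Oxidation state = 0 + 0 + 1 = +1.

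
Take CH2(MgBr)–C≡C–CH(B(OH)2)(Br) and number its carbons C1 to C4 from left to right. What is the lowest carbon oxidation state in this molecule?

-3

Assign +1 per bond to O/N/halogen, −1 per bond to H or an electropositive element, and 0 per bond to carbon. Tallying each carbon:
C1: 1C, 2H, 1Mg → 0 − 2 − 1 = -3
C2: 4C → 0 = 0
C3: 4C → 0 = 0
C4: 1C, 1H, 1Br, 1B → 0 − 1 + 1 − 1 = -1
The lowest value is -3.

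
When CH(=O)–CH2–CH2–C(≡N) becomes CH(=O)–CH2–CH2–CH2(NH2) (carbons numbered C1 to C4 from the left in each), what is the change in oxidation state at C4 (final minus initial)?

-4

Before: C4 has 1 bond to C, 3 bonds to N → oxidation state +3.
After: C4 has 1 bond to C, 2 bonds to H, 1 bond to N → oxidation state -1.
Δ = -1 − (+3) = -4, so this is a reduction at C4.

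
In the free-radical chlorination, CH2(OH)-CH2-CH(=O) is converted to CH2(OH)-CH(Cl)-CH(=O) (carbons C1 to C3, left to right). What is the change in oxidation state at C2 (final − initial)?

Before: C2 has 2 bonds to C, 2 bonds to H → oxidation state -2.
After: C2 has 2 bonds to C, 1 bond to H, 1 bond to Cl → oxidation state 0.
Δ = 0 − (-2) = +2, so this is an oxidation at C2.

+2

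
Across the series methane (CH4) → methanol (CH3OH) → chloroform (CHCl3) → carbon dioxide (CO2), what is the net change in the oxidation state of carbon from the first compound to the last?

Carbon oxidation states along the series — methane: -4, methanol: -2, chloroform: +2, carbon dioxide: +4.
Net change = +4 − (-4) = +8.

+8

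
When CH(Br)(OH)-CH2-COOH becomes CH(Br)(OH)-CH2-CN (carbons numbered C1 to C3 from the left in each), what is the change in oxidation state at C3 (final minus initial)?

Before: C3 has 1 bond to C, 3 bonds to O → oxidation state +3.
After: C3 has 1 bond to C, 3 bonds to N → oxidation state +3.
Δ = +3 − (+3) = 0, so no net redox change at C3.

0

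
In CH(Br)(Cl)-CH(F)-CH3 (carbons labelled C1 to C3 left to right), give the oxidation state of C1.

Each bond to a more electronegative atom (O, N, halogen) counts +1, each bond to a less electronegative atom (H, metal, B, Si) counts −1, and each C–C bond counts 0.
C1 has one bond to C (0), one bond to Br (+1), one bond to Cl (+1), one bond to H (-1).
Oxidation state = 0 + 1 + 1 − 1 = +1.

+1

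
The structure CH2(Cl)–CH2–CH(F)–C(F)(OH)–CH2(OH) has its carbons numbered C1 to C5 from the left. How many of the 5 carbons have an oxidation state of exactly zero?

1

Assign +1 per bond to O/N/halogen, −1 per bond to H or an electropositive element, and 0 per bond to carbon. Tallying each carbon:
C1: 1C, 2H, 1Cl → 0 − 2 + 1 = -1
C2: 2C, 2H → 0 − 2 = -2
C3: 2C, 1H, 1F → 0 − 1 + 1 = 0
C4: 2C, 1O, 1F → 0 + 1 + 1 = +2
C5: 1C, 2H, 1O → 0 − 2 + 1 = -1
1 carbon (C3) meets the condition.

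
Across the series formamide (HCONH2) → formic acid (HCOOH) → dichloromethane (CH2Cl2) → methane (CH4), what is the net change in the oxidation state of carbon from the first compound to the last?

-6

Carbon oxidation states along the series — formamide: +2, formic acid: +2, dichloromethane: 0, methane: -4.
Net change = -4 − (+2) = -6.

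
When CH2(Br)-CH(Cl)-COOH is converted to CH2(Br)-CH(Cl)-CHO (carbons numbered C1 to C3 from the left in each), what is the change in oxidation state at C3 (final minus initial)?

Before: C3 has 1 bond to C, 3 bonds to O → oxidation state +3.
After: C3 has 1 bond to C, 1 bond to H, 2 bonds to O → oxidation state +1.
Δ = +1 − (+3) = -2, so this is a reduction at C3.

-2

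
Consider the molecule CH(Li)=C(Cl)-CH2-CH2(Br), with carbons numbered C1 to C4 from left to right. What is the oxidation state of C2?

Each bond to a more electronegative atom (O, N, halogen) counts +1, each bond to a less electronegative atom (H, metal, B, Si) counts −1, and each C–C bond counts 0.
C2 has a double bond to C (2×0 = 0), one bond to C (0), one bond to Cl (+1).
Oxidation state = 0 + 0 + 1 = +1.

+1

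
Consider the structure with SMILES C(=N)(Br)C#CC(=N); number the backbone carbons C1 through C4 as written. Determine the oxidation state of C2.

C2 has one bond to C (0), a triple bond to C (3×0 = 0).
Oxidation state = 0 + 0 = 0.

0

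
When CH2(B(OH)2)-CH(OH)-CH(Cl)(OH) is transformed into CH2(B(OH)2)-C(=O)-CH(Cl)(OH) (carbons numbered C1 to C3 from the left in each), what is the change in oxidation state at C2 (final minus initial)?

Before: C2 has 2 bonds to C, 1 bond to H, 1 bond to O → oxidation state 0.
After: C2 has 2 bonds to C, 2 bonds to O → oxidation state +2.
Δ = +2 − (0) = +2, so this is an oxidation at C2.

+2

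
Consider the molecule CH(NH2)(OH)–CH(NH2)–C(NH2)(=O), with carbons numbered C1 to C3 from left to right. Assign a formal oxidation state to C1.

+1

Bonds to more-electronegative neighbours contribute +1 each, bonds to H or metals contribute −1 each, and C–C bonds contribute 0.
C1 has one bond to C (0), one bond to N (+1), one bond to O (+1), one bond to H (-1).
Oxidation state = 0 + 1 + 1 − 1 = +1.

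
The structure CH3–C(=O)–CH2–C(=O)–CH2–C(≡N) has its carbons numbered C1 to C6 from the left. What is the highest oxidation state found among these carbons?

Tallying each carbon's bonds:
C1: 1C, 3H → 0 − 3 = -3
C2: 2C, 2O → 0 + 2 = +2
C3: 2C, 2H → 0 − 2 = -2
C4: 2C, 2O → 0 + 2 = +2
C5: 2C, 2H → 0 − 2 = -2
C6: 1C, 3N → 0 + 3 = +3
The highest value is +3.

+3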